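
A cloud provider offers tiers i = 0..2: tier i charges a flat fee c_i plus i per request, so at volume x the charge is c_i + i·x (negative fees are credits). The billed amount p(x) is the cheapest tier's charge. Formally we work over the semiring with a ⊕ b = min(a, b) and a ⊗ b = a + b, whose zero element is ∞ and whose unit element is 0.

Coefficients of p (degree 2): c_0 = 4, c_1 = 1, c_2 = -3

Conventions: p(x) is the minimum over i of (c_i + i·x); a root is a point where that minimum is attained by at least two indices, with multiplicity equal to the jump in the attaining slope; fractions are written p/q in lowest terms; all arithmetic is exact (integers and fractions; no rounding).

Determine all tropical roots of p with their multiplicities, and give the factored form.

hull edge (i=0, c=4) to (i=2, c=-3): slope -7/2, span 2
Factored form: p(x) = -3 ⊗ (x ⊕ 7/2) ⊗ (x ⊕ 7/2)
Answer: roots = 7/2 (mult 2)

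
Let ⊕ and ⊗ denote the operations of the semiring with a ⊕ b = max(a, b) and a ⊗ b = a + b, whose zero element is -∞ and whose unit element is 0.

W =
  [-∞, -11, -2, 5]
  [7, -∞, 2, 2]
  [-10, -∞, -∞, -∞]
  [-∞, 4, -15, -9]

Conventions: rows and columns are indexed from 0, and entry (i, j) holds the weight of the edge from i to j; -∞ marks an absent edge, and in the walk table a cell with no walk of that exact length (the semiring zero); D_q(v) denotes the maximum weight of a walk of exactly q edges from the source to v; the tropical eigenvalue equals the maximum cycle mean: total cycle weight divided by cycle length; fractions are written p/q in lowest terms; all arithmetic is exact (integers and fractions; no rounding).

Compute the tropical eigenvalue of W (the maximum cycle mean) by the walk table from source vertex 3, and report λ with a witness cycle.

q=0: [-∞, -∞, -∞, 0]
q=1: [-∞, 4, -15, -9]
q=2: [11, -5, 6, 6]
q=3: [2, 10, 9, 16]
q=4: [17, 20, 12, 12]
Optimal cycle mean attained by: cycle 0->3->1->0, total 5 + 4 + 7, length 3.
Answer: λ = 16/3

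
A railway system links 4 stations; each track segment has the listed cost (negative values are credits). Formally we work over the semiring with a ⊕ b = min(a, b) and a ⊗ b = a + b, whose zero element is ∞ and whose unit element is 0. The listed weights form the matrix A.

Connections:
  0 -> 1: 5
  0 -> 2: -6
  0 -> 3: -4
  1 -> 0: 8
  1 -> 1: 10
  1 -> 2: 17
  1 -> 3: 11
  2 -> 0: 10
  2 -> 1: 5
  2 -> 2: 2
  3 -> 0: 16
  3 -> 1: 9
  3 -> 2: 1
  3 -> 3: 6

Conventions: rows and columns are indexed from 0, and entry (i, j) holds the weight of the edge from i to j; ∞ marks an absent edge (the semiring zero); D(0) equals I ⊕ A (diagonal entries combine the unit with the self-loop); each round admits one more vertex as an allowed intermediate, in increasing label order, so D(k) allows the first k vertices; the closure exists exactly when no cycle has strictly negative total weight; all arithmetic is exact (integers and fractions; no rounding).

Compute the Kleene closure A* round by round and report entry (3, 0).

D(0):
  [0, 5, -6, -4]
  [8, 0, 17, 11]
  [10, 5, 0, ∞]
  [16, 9, 1, 0]
D(1):
  [0, 5, -6, -4]
  [8, 0, 2, 4]
  [10, 5, 0, 6]
  [16, 9, 1, 0]
D(2):
  [0, 5, -6, -4]
  [8, 0, 2, 4]
  [10, 5, 0, 6]
  [16, 9, 1, 0]
D(3):
  [0, -1, -6, -4]
  [8, 0, 2, 4]
  [10, 5, 0, 6]
  [11, 6, 1, 0]
D(4):
  [0, -1, -6, -4]
  [8, 0, 2, 4]
  [10, 5, 0, 6]
  [11, 6, 1, 0]
Answer: A*[3][0] = 11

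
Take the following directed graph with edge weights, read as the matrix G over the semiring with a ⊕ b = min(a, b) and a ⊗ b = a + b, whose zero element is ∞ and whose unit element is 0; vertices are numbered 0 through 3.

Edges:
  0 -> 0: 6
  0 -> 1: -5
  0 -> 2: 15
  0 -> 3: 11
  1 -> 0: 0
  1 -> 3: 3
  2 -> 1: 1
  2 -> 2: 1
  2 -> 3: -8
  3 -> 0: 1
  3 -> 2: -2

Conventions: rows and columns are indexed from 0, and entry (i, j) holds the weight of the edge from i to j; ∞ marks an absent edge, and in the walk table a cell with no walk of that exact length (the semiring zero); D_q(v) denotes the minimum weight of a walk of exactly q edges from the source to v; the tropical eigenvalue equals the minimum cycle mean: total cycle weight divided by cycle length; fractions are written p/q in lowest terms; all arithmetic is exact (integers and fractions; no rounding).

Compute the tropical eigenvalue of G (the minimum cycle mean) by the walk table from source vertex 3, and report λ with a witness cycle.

q=0: [∞, ∞, ∞, 0]
q=1: [1, ∞, -2, ∞]
q=2: [7, -4, -1, -10]
q=3: [-9, 0, -12, -9]
q=4: [-8, -14, -11, -20]
Optimal cycle mean attained by: cycle 2->3->2, total (-8) + (-2), length 2.
Answer: λ = -5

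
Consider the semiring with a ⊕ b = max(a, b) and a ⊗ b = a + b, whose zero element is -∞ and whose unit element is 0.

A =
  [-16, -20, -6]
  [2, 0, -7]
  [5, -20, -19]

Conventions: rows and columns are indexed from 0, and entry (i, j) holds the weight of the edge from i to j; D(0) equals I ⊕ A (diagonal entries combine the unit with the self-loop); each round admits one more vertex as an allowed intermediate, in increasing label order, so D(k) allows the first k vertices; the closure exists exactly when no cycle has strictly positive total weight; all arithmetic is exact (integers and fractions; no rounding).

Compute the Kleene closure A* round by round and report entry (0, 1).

D(0):
  [0, -20, -6]
  [2, 0, -7]
  [5, -20, 0]
D(1):
  [0, -20, -6]
  [2, 0, -4]
  [5, -15, 0]
D(2):
  [0, -20, -6]
  [2, 0, -4]
  [5, -15, 0]
D(3):
  [0, -20, -6]
  [2, 0, -4]
  [5, -15, 0]
Answer: A*[0][1] = -20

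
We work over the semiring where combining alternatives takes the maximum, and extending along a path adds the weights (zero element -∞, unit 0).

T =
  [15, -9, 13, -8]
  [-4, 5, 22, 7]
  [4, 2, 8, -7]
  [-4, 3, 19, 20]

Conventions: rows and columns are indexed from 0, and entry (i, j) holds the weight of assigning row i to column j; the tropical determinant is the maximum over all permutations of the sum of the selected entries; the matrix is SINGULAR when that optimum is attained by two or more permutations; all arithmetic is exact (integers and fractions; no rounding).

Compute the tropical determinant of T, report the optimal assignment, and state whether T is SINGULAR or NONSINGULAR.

σ = (0, 1, 2, 3): 15 + 5 + 8 + 20 = 48
σ = (0, 1, 3, 2): 15 + 5 + (-7) + 19 = 32
σ = (0, 2, 1, 3): 15 + 22 + 2 + 20 = 59
σ = (0, 2, 3, 1): 15 + 22 + (-7) + 3 = 33
σ = (0, 3, 1, 2): 15 + 7 + 2 + 19 = 43
σ = (0, 3, 2, 1): 15 + 7 + 8 + 3 = 33
σ = (1, 0, 2, 3): (-9) + (-4) + 8 + 20 = 15
σ = (1, 0, 3, 2): (-9) + (-4) + (-7) + 19 = -1
σ = (1, 2, 0, 3): (-9) + 22 + 4 + 20 = 37
σ = (1, 2, 3, 0): (-9) + 22 + (-7) + (-4) = 2
σ = (1, 3, 0, 2): (-9) + 7 + 4 + 19 = 21
σ = (1, 3, 2, 0): (-9) + 7 + 8 + (-4) = 2
σ = (2, 0, 1, 3): 13 + (-4) + 2 + 20 = 31
σ = (2, 0, 3, 1): 13 + (-4) + (-7) + 3 = 5
σ = (2, 1, 0, 3): 13 + 5 + 4 + 20 = 42
σ = (2, 1, 3, 0): 13 + 5 + (-7) + (-4) = 7
σ = (2, 3, 0, 1): 13 + 7 + 4 + 3 = 27
σ = (2, 3, 1, 0): 13 + 7 + 2 + (-4) = 18
σ = (3, 0, 1, 2): (-8) + (-4) + 2 + 19 = 9
σ = (3, 0, 2, 1): (-8) + (-4) + 8 + 3 = -1
σ = (3, 1, 0, 2): (-8) + 5 + 4 + 19 = 20
σ = (3, 1, 2, 0): (-8) + 5 + 8 + (-4) = 1
σ = (3, 2, 0, 1): (-8) + 22 + 4 + 3 = 21
σ = (3, 2, 1, 0): (-8) + 22 + 2 + (-4) = 12
Optimal value attained by: σ = (0, 2, 1, 3).
Answer: det⊕(T) = 59; verdict: NONSINGULAR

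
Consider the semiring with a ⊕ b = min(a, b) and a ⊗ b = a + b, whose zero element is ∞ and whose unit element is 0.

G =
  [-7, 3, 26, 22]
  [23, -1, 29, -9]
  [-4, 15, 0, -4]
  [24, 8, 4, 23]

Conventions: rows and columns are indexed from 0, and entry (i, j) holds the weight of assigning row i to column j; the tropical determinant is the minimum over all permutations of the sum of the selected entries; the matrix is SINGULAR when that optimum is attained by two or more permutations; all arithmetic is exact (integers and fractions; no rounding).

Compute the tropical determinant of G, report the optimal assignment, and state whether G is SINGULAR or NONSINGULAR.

σ = (0, 1, 2, 3): (-7) + (-1) + 0 + 23 = 15
σ = (0, 1, 3, 2): (-7) + (-1) + (-4) + 4 = -8
σ = (0, 2, 1, 3): (-7) + 29 + 15 + 23 = 60
σ = (0, 2, 3, 1): (-7) + 29 + (-4) + 8 = 26
σ = (0, 3, 1, 2): (-7) + (-9) + 15 + 4 = 3
σ = (0, 3, 2, 1): (-7) + (-9) + 0 + 8 = -8
σ = (1, 0, 2, 3): 3 + 23 + 0 + 23 = 49
σ = (1, 0, 3, 2): 3 + 23 + (-4) + 4 = 26
σ = (1, 2, 0, 3): 3 + 29 + (-4) + 23 = 51
σ = (1, 2, 3, 0): 3 + 29 + (-4) + 24 = 52
σ = (1, 3, 0, 2): 3 + (-9) + (-4) + 4 = -6
σ = (1, 3, 2, 0): 3 + (-9) + 0 + 24 = 18
σ = (2, 0, 1, 3): 26 + 23 + 15 + 23 = 87
σ = (2, 0, 3, 1): 26 + 23 + (-4) + 8 = 53
σ = (2, 1, 0, 3): 26 + (-1) + (-4) + 23 = 44
σ = (2, 1, 3, 0): 26 + (-1) + (-4) + 24 = 45
σ = (2, 3, 0, 1): 26 + (-9) + (-4) + 8 = 21
σ = (2, 3, 1, 0): 26 + (-9) + 15 + 24 = 56
σ = (3, 0, 1, 2): 22 + 23 + 15 + 4 = 64
σ = (3, 0, 2, 1): 22 + 23 + 0 + 8 = 53
σ = (3, 1, 0, 2): 22 + (-1) + (-4) + 4 = 21
σ = (3, 1, 2, 0): 22 + (-1) + 0 + 24 = 45
σ = (3, 2, 0, 1): 22 + 29 + (-4) + 8 = 55
σ = (3, 2, 1, 0): 22 + 29 + 15 + 24 = 90
Optimal value attained by: σ = (0, 1, 3, 2).
Answer: det⊕(G) = -8; verdict: SINGULAR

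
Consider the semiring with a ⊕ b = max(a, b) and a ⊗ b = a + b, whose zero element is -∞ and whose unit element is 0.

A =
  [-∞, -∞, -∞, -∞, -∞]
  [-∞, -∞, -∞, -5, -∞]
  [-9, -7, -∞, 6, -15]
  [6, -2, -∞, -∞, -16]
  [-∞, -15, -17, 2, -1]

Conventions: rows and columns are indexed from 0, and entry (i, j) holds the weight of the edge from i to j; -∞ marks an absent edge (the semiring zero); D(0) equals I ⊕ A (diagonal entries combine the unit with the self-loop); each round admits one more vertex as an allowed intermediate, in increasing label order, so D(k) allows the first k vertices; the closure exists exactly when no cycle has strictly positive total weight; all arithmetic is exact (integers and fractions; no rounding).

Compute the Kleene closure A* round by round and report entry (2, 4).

D(0):
  [0, -∞, -∞, -∞, -∞]
  [-∞, 0, -∞, -5, -∞]
  [-9, -7, 0, 6, -15]
  [6, -2, -∞, 0, -16]
  [-∞, -15, -17, 2, 0]
D(1):
  [0, -∞, -∞, -∞, -∞]
  [-∞, 0, -∞, -5, -∞]
  [-9, -7, 0, 6, -15]
  [6, -2, -∞, 0, -16]
  [-∞, -15, -17, 2, 0]
D(2):
  [0, -∞, -∞, -∞, -∞]
  [-∞, 0, -∞, -5, -∞]
  [-9, -7, 0, 6, -15]
  [6, -2, -∞, 0, -16]
  [-∞, -15, -17, 2, 0]
D(3):
  [0, -∞, -∞, -∞, -∞]
  [-∞, 0, -∞, -5, -∞]
  [-9, -7, 0, 6, -15]
  [6, -2, -∞, 0, -16]
  [-26, -15, -17, 2, 0]
D(4):
  [0, -∞, -∞, -∞, -∞]
  [1, 0, -∞, -5, -21]
  [12, 4, 0, 6, -10]
  [6, -2, -∞, 0, -16]
  [8, 0, -17, 2, 0]
D(5):
  [0, -∞, -∞, -∞, -∞]
  [1, 0, -38, -5, -21]
  [12, 4, 0, 6, -10]
  [6, -2, -33, 0, -16]
  [8, 0, -17, 2, 0]
Answer: A*[2][4] = -10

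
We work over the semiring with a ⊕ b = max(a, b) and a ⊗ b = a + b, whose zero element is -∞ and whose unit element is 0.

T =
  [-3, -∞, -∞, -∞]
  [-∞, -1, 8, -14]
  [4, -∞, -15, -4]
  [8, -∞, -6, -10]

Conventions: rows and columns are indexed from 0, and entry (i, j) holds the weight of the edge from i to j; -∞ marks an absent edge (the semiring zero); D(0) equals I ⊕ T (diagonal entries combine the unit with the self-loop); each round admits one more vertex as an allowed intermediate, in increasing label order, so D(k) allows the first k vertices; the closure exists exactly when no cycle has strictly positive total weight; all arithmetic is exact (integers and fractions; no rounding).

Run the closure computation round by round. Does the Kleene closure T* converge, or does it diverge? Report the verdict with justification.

D(0):
  [0, -∞, -∞, -∞]
  [-∞, 0, 8, -14]
  [4, -∞, 0, -4]
  [8, -∞, -6, 0]
D(1):
  [0, -∞, -∞, -∞]
  [-∞, 0, 8, -14]
  [4, -∞, 0, -4]
  [8, -∞, -6, 0]
D(2):
  [0, -∞, -∞, -∞]
  [-∞, 0, 8, -14]
  [4, -∞, 0, -4]
  [8, -∞, -6, 0]
D(3):
  [0, -∞, -∞, -∞]
  [12, 0, 8, 4]
  [4, -∞, 0, -4]
  [8, -∞, -6, 0]
D(4):
  [0, -∞, -∞, -∞]
  [12, 0, 8, 4]
  [4, -∞, 0, -4]
  [8, -∞, -6, 0]
Key observation: every diagonal entry stays at the unit through all rounds, so no improving cycle exists.
Answer: CONVERGES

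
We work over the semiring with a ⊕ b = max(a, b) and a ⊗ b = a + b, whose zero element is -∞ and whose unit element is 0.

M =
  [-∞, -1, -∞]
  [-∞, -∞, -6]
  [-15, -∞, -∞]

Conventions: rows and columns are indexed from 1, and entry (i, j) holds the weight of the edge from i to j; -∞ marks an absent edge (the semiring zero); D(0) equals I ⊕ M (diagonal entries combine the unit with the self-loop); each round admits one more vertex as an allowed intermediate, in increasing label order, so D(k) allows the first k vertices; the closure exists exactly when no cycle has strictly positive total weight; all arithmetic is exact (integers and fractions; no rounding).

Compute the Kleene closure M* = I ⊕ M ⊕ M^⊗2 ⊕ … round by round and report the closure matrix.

D(0):
  [0, -1, -∞]
  [-∞, 0, -6]
  [-15, -∞, 0]
D(1):
  [0, -1, -∞]
  [-∞, 0, -6]
  [-15, -16, 0]
D(2):
  [0, -1, -7]
  [-∞, 0, -6]
  [-15, -16, 0]
D(3):
  [0, -1, -7]
  [-21, 0, -6]
  [-15, -16, 0]
Answer: M* = [[0, -1, -7], [-21, 0, -6], [-15, -16, 0]]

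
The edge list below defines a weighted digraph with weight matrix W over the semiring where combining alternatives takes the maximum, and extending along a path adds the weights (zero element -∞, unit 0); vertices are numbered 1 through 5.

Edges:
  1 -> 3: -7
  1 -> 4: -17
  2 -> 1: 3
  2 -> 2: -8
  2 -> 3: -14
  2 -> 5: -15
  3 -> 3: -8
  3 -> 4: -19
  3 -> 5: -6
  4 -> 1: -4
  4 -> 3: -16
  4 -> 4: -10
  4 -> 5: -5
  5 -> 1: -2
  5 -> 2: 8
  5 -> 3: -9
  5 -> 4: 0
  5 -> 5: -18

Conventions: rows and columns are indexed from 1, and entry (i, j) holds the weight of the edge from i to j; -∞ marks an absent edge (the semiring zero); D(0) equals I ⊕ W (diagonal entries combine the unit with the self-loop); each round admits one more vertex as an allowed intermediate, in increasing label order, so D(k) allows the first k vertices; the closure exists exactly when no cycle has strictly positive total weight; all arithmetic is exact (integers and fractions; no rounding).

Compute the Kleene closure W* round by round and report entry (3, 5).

D(0):
  [0, -∞, -7, -17, -∞]
  [3, 0, -14, -∞, -15]
  [-∞, -∞, 0, -19, -6]
  [-4, -∞, -16, 0, -5]
  [-2, 8, -9, 0, 0]
D(1):
  [0, -∞, -7, -17, -∞]
  [3, 0, -4, -14, -15]
  [-∞, -∞, 0, -19, -6]
  [-4, -∞, -11, 0, -5]
  [-2, 8, -9, 0, 0]
D(2):
  [0, -∞, -7, -17, -∞]
  [3, 0, -4, -14, -15]
  [-∞, -∞, 0, -19, -6]
  [-4, -∞, -11, 0, -5]
  [11, 8, 4, 0, 0]
D(3):
  [0, -∞, -7, -17, -13]
  [3, 0, -4, -14, -10]
  [-∞, -∞, 0, -19, -6]
  [-4, -∞, -11, 0, -5]
  [11, 8, 4, 0, 0]
D(4):
  [0, -∞, -7, -17, -13]
  [3, 0, -4, -14, -10]
  [-23, -∞, 0, -19, -6]
  [-4, -∞, -11, 0, -5]
  [11, 8, 4, 0, 0]
D(5):
  [0, -5, -7, -13, -13]
  [3, 0, -4, -10, -10]
  [5, 2, 0, -6, -6]
  [6, 3, -1, 0, -5]
  [11, 8, 4, 0, 0]
Answer: W*[3][5] = -6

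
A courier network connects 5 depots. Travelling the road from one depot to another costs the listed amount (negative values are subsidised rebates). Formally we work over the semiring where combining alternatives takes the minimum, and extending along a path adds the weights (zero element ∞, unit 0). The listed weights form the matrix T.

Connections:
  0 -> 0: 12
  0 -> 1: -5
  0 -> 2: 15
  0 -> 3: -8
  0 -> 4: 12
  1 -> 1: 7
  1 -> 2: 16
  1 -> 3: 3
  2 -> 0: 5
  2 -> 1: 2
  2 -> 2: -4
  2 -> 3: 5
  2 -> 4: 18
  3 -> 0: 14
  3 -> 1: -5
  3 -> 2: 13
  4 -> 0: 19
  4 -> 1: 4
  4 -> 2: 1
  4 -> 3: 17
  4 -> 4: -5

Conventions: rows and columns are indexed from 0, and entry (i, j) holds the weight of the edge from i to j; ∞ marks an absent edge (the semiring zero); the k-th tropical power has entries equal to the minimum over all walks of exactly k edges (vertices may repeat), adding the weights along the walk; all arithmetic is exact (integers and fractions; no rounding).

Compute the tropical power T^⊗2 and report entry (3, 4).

T^⊗2:
  [6, -13, 5, -2, 7]
  [17, -2, 12, 10, 34]
  [1, -2, -8, -3, 13]
  [18, 2, 9, -2, 26]
  [6, -1, -4, 6, -10]
Key observation: the optimum is the walk 3->0->4, with weight 14 + 12 = 26.
Optimal value attained by: walk 3->0->4.
Answer: (T^⊗2)[3][4] = 26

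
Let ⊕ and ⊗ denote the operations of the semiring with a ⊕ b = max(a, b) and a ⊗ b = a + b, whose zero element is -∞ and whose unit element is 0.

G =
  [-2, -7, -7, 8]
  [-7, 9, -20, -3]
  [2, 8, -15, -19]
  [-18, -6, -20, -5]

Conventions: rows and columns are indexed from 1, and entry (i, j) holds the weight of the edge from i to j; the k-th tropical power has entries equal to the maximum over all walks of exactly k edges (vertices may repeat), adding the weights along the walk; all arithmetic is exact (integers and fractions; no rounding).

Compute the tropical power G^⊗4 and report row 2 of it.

G^⊗2:
  [-4, 2, -9, 6]
  [2, 18, -11, 6]
  [1, 17, -5, 10]
  [-13, 3, -25, -9]
G^⊗3:
  [-5, 11, -11, 4]
  [11, 27, -2, 15]
  [10, 26, -3, 14]
  [-4, 12, -17, 0]
G^⊗4:
  [4, 20, -9, 8]
  [20, 36, 7, 24]
  [19, 35, 6, 23]
  [5, 21, -8, 9]
Answer: row 2 of G^⊗4 = [20, 36, 7, 24]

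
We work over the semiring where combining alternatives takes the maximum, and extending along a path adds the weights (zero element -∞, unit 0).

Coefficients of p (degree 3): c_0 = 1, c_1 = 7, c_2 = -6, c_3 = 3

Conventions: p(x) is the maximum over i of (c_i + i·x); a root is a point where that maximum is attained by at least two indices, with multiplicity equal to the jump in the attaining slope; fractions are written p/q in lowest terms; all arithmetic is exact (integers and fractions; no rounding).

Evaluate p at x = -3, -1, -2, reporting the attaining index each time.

p(-3) = max(1+0·(-3)=1, 7+1·(-3)=4, -6+2·(-3)=-12, 3+3·(-3)=-6) = 4 (attained by i=1)
p(-1) = max(1+0·(-1)=1, 7+1·(-1)=6, -6+2·(-1)=-8, 3+3·(-1)=0) = 6 (attained by i=1)
p(-2) = max(1+0·(-2)=1, 7+1·(-2)=5, -6+2·(-2)=-10, 3+3·(-2)=-3) = 5 (attained by i=1)
Answer: p(-3) = 4; p(-1) = 6; p(-2) = 5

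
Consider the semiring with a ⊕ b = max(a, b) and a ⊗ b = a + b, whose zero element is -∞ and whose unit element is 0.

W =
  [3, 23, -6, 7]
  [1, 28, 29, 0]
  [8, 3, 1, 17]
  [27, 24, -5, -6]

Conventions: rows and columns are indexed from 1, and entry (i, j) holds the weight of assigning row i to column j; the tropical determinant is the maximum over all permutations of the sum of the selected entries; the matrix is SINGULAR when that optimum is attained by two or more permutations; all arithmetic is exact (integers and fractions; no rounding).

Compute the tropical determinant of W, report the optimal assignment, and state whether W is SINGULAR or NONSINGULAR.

σ = (1, 2, 3, 4): 3 + 28 + 1 + (-6) = 26
σ = (1, 2, 4, 3): 3 + 28 + 17 + (-5) = 43
σ = (1, 3, 2, 4): 3 + 29 + 3 + (-6) = 29
σ = (1, 3, 4, 2): 3 + 29 + 17 + 24 = 73
σ = (1, 4, 2, 3): 3 + 0 + 3 + (-5) = 1
σ = (1, 4, 3, 2): 3 + 0 + 1 + 24 = 28
σ = (2, 1, 3, 4): 23 + 1 + 1 + (-6) = 19
σ = (2, 1, 4, 3): 23 + 1 + 17 + (-5) = 36
σ = (2, 3, 1, 4): 23 + 29 + 8 + (-6) = 54
σ = (2, 3, 4, 1): 23 + 29 + 17 + 27 = 96
σ = (2, 4, 1, 3): 23 + 0 + 8 + (-5) = 26
σ = (2, 4, 3, 1): 23 + 0 + 1 + 27 = 51
σ = (3, 1, 2, 4): (-6) + 1 + 3 + (-6) = -8
σ = (3, 1, 4, 2): (-6) + 1 + 17 + 24 = 36
σ = (3, 2, 1, 4): (-6) + 28 + 8 + (-6) = 24
σ = (3, 2, 4, 1): (-6) + 28 + 17 + 27 = 66
σ = (3, 4, 1, 2): (-6) + 0 + 8 + 24 = 26
σ = (3, 4, 2, 1): (-6) + 0 + 3 + 27 = 24
σ = (4, 1, 2, 3): 7 + 1 + 3 + (-5) = 6
σ = (4, 1, 3, 2): 7 + 1 + 1 + 24 = 33
σ = (4, 2, 1, 3): 7 + 28 + 8 + (-5) = 38
σ = (4, 2, 3, 1): 7 + 28 + 1 + 27 = 63
σ = (4, 3, 1, 2): 7 + 29 + 8 + 24 = 68
σ = (4, 3, 2, 1): 7 + 29 + 3 + 27 = 66
Optimal value attained by: σ = (2, 3, 4, 1).
Answer: det⊕(W) = 96; verdict: NONSINGULAR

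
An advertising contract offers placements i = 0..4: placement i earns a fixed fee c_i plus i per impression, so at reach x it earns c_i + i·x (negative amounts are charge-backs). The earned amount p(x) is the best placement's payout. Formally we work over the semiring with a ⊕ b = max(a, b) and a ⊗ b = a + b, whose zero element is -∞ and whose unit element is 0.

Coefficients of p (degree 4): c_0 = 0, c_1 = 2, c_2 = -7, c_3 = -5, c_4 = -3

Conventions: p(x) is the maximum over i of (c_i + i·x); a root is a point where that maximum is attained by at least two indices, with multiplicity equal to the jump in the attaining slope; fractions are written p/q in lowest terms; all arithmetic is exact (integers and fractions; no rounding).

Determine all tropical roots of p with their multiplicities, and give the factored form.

hull edge (i=0, c=0) to (i=1, c=2): slope 2, span 1
hull edge (i=1, c=2) to (i=4, c=-3): slope -5/3, span 3
Factored form: p(x) = -3 ⊗ (x ⊕ (-2)) ⊗ (x ⊕ 5/3) ⊗ (x ⊕ 5/3) ⊗ (x ⊕ 5/3)
Answer: roots = -2 (mult 1), 5/3 (mult 3)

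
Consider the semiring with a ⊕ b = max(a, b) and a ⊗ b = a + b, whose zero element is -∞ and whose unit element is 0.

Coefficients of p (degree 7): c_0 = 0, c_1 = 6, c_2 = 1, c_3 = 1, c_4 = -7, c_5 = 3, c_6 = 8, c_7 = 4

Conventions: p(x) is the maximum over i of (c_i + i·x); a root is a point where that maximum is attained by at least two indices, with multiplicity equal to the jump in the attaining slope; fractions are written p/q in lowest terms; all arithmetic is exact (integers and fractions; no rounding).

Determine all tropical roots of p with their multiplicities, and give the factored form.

hull edge (i=0, c=0) to (i=1, c=6): slope 6, span 1
hull edge (i=1, c=6) to (i=6, c=8): slope 2/5, span 5
hull edge (i=6, c=8) to (i=7, c=4): slope -4, span 1
Factored form: p(x) = 4 ⊗ (x ⊕ (-6)) ⊗ (x ⊕ (-2/5)) ⊗ (x ⊕ (-2/5)) ⊗ (x ⊕ (-2/5)) ⊗ (x ⊕ (-2/5)) ⊗ (x ⊕ (-2/5)) ⊗ (x ⊕ 4)
Answer: roots = -6 (mult 1), -2/5 (mult 5), 4 (mult 1)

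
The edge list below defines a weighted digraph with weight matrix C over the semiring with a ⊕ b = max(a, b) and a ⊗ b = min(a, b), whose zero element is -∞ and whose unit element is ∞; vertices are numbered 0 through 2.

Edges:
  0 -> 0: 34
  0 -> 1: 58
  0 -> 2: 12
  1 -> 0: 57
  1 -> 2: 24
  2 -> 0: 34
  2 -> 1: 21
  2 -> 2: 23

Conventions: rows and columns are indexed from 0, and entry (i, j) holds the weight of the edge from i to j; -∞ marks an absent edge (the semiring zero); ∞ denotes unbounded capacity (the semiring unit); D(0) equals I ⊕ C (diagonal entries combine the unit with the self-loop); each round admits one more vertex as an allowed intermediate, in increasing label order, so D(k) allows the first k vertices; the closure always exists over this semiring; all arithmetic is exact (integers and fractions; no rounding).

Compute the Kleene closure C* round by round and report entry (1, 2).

D(0):
  [∞, 58, 12]
  [57, ∞, 24]
  [34, 21, ∞]
D(1):
  [∞, 58, 12]
  [57, ∞, 24]
  [34, 34, ∞]
D(2):
  [∞, 58, 24]
  [57, ∞, 24]
  [34, 34, ∞]
D(3):
  [∞, 58, 24]
  [57, ∞, 24]
  [34, 34, ∞]
Answer: C*[1][2] = 24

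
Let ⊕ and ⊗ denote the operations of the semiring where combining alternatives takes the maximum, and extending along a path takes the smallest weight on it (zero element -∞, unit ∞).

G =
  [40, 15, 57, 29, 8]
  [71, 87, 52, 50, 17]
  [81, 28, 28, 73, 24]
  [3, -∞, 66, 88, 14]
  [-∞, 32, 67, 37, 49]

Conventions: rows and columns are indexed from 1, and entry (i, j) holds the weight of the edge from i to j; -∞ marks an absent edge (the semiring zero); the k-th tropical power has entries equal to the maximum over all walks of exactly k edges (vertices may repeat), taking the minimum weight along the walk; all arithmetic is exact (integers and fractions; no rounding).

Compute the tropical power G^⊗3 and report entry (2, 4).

G^⊗2:
  [57, 28, 40, 57, 24]
  [71, 87, 57, 52, 24]
  [40, 28, 66, 73, 24]
  [66, 28, 66, 88, 24]
  [67, 32, 49, 67, 49]
G^⊗3:
  [40, 28, 57, 57, 24]
  [71, 87, 57, 57, 24]
  [66, 28, 66, 73, 24]
  [66, 28, 66, 88, 24]
  [49, 32, 66, 67, 49]
Key observation: the optimum is the walk 2->1->3->4, with weight 71 min 57 min 73 = 57.
Optimal value attained by: walk 2->1->3->4.
Answer: (G^⊗3)[2][4] = 57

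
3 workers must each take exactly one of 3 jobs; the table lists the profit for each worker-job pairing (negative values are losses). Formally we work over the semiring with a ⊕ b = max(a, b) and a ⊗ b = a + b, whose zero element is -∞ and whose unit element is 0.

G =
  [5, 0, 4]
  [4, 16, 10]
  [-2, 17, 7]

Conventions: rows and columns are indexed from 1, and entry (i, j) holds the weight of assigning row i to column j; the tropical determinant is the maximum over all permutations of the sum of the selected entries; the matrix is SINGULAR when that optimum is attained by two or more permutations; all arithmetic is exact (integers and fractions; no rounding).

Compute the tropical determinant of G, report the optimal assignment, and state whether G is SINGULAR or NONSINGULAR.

σ = (1, 2, 3): 5 + 16 + 7 = 28
σ = (1, 3, 2): 5 + 10 + 17 = 32
σ = (2, 1, 3): 0 + 4 + 7 = 11
σ = (2, 3, 1): 0 + 10 + (-2) = 8
σ = (3, 1, 2): 4 + 4 + 17 = 25
σ = (3, 2, 1): 4 + 16 + (-2) = 18
Optimal value attained by: σ = (1, 3, 2).
Answer: det⊕(G) = 32; verdict: NONSINGULAR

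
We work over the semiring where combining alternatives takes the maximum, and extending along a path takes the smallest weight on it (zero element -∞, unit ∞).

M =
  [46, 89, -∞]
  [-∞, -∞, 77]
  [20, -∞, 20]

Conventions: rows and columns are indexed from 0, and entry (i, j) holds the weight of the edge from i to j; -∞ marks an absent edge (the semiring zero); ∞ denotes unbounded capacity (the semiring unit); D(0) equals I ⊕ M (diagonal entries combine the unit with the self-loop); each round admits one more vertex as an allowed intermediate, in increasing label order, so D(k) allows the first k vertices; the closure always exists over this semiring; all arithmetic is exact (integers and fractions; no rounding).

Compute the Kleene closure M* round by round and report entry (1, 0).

D(0):
  [∞, 89, -∞]
  [-∞, ∞, 77]
  [20, -∞, ∞]
D(1):
  [∞, 89, -∞]
  [-∞, ∞, 77]
  [20, 20, ∞]
D(2):
  [∞, 89, 77]
  [-∞, ∞, 77]
  [20, 20, ∞]
D(3):
  [∞, 89, 77]
  [20, ∞, 77]
  [20, 20, ∞]
Answer: M*[1][0] = 20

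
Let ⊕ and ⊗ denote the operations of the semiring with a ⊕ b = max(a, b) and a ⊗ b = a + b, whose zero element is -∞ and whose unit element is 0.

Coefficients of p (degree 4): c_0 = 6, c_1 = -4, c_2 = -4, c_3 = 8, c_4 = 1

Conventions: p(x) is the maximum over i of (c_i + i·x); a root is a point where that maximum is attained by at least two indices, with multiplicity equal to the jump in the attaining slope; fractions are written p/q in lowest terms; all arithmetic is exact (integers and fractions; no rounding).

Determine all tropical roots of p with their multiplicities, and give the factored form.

hull edge (i=0, c=6) to (i=3, c=8): slope 2/3, span 3
hull edge (i=3, c=8) to (i=4, c=1): slope -7, span 1
Factored form: p(x) = 1 ⊗ (x ⊕ (-2/3)) ⊗ (x ⊕ (-2/3)) ⊗ (x ⊕ (-2/3)) ⊗ (x ⊕ 7)
Answer: roots = -2/3 (mult 3), 7 (mult 1)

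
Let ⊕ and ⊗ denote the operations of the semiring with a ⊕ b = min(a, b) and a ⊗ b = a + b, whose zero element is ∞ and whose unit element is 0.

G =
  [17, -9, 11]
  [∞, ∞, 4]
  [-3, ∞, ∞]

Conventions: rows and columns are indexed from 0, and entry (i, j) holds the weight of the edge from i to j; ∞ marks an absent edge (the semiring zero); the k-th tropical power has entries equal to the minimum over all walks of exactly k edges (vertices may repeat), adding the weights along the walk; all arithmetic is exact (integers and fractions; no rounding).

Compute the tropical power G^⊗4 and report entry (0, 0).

G^⊗2:
  [8, 8, -5]
  [1, ∞, ∞]
  [14, -12, 8]
G^⊗3:
  [-8, -1, 12]
  [18, -8, 12]
  [5, 5, -8]
G^⊗4:
  [9, -17, 3]
  [9, 9, -4]
  [-11, -4, 9]
Key observation: the optimum is the walk 0->0->1->2->0, with weight 17 + (-9) + 4 + (-3) = 9.
Optimal value attained by: walk 0->0->1->2->0.
Answer: (G^⊗4)[0][0] = 9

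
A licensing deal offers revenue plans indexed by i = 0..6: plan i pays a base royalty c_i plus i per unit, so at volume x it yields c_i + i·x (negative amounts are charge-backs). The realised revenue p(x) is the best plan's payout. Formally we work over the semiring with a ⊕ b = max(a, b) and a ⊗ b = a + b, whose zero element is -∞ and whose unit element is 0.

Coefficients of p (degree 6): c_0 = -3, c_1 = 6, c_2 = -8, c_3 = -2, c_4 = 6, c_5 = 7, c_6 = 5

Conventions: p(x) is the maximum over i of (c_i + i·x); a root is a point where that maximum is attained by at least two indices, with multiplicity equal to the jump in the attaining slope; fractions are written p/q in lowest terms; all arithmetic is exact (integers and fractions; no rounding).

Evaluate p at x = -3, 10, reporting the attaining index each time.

p(-3) = max(-3+0·(-3)=-3, 6+1·(-3)=3, -8+2·(-3)=-14, -2+3·(-3)=-11, 6+4·(-3)=-6, 7+5·(-3)=-8, 5+6·(-3)=-13) = 3 (attained by i=1)
p(10) = max(-3+0·10=-3, 6+1·10=16, -8+2·10=12, -2+3·10=28, 6+4·10=46, 7+5·10=57, 5+6·10=65) = 65 (attained by i=6)
Answer: p(-3) = 3; p(10) = 65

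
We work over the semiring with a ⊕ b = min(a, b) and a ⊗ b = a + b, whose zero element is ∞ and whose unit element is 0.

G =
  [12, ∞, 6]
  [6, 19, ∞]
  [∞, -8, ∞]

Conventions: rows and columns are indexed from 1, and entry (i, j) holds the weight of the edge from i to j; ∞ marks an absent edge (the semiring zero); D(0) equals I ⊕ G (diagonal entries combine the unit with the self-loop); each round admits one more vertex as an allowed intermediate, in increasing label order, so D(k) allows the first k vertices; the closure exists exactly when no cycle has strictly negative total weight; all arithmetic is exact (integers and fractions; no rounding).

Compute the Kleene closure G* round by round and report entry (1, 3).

D(0):
  [0, ∞, 6]
  [6, 0, ∞]
  [∞, -8, 0]
D(1):
  [0, ∞, 6]
  [6, 0, 12]
  [∞, -8, 0]
D(2):
  [0, ∞, 6]
  [6, 0, 12]
  [-2, -8, 0]
D(3):
  [0, -2, 6]
  [6, 0, 12]
  [-2, -8, 0]
Answer: G*[1][3] = 6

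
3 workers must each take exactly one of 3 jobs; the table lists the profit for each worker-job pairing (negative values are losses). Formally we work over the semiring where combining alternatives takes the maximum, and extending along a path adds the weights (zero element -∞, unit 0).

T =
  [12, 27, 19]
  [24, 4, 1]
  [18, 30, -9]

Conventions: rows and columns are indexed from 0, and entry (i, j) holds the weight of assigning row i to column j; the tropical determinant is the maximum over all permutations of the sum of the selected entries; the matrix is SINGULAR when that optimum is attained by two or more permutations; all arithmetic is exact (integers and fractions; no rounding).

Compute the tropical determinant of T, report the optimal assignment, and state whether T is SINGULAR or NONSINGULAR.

σ = (0, 1, 2): 12 + 4 + (-9) = 7
σ = (0, 2, 1): 12 + 1 + 30 = 43
σ = (1, 0, 2): 27 + 24 + (-9) = 42
σ = (1, 2, 0): 27 + 1 + 18 = 46
σ = (2, 0, 1): 19 + 24 + 30 = 73
σ = (2, 1, 0): 19 + 4 + 18 = 41
Optimal value attained by: σ = (2, 0, 1).
Answer: det⊕(T) = 73; verdict: NONSINGULAR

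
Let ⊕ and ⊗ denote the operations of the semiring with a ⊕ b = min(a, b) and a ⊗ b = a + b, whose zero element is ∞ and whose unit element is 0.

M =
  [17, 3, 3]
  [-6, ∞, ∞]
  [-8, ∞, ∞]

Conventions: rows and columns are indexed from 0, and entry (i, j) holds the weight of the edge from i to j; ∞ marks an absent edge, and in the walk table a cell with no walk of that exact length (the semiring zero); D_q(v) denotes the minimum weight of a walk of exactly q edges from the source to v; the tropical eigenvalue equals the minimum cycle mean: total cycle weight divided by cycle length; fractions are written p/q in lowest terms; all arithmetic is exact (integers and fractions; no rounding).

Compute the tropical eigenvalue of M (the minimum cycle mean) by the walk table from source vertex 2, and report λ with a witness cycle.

q=0: [∞, ∞, 0]
q=1: [-8, ∞, ∞]
q=2: [9, -5, -5]
q=3: [-13, 12, 12]
Optimal cycle mean attained by: cycle 0->2->0, total 3 + (-8), length 2.
Answer: λ = -5/2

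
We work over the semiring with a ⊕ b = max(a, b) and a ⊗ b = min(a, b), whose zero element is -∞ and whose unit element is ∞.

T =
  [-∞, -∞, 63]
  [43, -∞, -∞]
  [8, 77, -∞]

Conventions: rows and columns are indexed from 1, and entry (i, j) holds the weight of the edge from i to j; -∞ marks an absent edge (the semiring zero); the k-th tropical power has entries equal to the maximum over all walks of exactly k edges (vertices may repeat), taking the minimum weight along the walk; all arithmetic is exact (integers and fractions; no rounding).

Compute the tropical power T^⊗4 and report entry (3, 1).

T^⊗2:
  [8, 63, -∞]
  [-∞, -∞, 43]
  [43, -∞, 8]
T^⊗3:
  [43, -∞, 8]
  [8, 43, -∞]
  [8, 8, 43]
T^⊗4:
  [8, 8, 43]
  [43, -∞, 8]
  [8, 43, 8]
Key observation: the optimum is the walk 3->1->3->2->1, with weight 8 min 63 min 77 min 43 = 8.
Optimal value attained by: walk 3->1->3->2->1.
Answer: (T^⊗4)[3][1] = 8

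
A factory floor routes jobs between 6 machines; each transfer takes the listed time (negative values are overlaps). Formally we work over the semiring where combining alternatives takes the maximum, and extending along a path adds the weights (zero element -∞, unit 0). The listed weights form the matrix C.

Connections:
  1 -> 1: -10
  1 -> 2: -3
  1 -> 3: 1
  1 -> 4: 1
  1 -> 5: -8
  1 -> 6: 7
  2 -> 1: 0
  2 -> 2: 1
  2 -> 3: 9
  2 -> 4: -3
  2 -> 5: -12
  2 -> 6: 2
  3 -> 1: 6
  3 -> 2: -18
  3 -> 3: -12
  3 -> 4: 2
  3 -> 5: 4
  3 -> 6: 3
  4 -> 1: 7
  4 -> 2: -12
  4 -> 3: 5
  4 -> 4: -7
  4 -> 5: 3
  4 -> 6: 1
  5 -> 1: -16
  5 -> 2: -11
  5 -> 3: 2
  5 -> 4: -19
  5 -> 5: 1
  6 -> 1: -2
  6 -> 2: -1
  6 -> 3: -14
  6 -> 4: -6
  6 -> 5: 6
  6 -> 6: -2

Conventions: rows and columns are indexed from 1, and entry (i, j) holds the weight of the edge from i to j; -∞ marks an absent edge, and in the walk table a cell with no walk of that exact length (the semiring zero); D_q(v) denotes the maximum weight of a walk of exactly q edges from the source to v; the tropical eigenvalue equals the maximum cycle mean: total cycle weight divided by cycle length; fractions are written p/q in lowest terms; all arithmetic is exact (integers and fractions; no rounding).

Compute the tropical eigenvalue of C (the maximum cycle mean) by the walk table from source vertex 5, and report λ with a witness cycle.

q=0: [-∞, -∞, -∞, -∞, 0, -∞]
q=1: [-16, -11, 2, -19, 1, -∞]
q=2: [8, -10, 3, 4, 6, 5]
q=3: [11, 5, 9, 9, 11, 15]
q=4: [16, 14, 14, 12, 21, 18]
q=5: [20, 17, 23, 17, 24, 23]
q=6: [29, 22, 26, 25, 29, 27]
Optimal cycle mean attained by: cycle 1->6->2->3->1, total 7 + (-1) + 9 + 6, length 4.
Answer: λ = 21/4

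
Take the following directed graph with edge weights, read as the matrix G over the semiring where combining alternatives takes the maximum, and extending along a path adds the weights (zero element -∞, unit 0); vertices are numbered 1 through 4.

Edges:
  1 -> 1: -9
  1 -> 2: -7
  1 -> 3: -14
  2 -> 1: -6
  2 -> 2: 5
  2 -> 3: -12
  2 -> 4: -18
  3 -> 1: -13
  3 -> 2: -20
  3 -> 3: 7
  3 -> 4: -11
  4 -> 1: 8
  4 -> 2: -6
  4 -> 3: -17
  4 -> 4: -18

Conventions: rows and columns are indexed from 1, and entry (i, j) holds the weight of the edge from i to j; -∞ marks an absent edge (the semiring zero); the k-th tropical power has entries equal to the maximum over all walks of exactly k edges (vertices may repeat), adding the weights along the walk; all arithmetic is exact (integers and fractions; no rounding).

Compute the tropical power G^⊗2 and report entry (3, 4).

G^⊗2:
  [-13, -2, -7, -25]
  [-1, 10, -5, -13]
  [-3, -13, 14, -4]
  [-1, 1, -6, -24]
Key observation: the optimum is the walk 3->3->4, with weight 7 + (-11) = -4.
Optimal value attained by: walk 3->3->4.
Answer: (G^⊗2)[3][4] = -4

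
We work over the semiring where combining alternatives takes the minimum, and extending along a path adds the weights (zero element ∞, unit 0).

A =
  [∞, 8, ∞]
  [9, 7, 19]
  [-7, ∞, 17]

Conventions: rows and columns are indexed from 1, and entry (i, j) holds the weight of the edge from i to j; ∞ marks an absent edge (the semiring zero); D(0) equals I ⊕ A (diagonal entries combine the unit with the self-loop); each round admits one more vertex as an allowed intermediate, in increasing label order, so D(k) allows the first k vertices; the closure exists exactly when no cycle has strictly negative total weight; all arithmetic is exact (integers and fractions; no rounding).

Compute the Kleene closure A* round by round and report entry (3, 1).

D(0):
  [0, 8, ∞]
  [9, 0, 19]
  [-7, ∞, 0]
D(1):
  [0, 8, ∞]
  [9, 0, 19]
  [-7, 1, 0]
D(2):
  [0, 8, 27]
  [9, 0, 19]
  [-7, 1, 0]
D(3):
  [0, 8, 27]
  [9, 0, 19]
  [-7, 1, 0]
Answer: A*[3][1] = -7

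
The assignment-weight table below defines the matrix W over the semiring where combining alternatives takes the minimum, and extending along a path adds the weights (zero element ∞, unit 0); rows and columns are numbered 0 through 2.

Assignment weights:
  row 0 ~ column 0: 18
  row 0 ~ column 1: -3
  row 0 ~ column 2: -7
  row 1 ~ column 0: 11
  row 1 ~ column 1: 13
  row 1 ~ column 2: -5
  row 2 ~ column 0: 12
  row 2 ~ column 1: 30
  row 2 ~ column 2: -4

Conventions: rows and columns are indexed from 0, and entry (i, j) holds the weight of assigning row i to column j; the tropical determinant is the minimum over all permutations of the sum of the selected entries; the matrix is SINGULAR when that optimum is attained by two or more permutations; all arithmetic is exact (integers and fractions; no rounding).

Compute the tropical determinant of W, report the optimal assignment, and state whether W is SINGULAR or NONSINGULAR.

σ = (0, 1, 2): 18 + 13 + (-4) = 27
σ = (0, 2, 1): 18 + (-5) + 30 = 43
σ = (1, 0, 2): (-3) + 11 + (-4) = 4
σ = (1, 2, 0): (-3) + (-5) + 12 = 4
σ = (2, 0, 1): (-7) + 11 + 30 = 34
σ = (2, 1, 0): (-7) + 13 + 12 = 18
Optimal value attained by: σ = (1, 0, 2).
Answer: det⊕(W) = 4; verdict: SINGULAR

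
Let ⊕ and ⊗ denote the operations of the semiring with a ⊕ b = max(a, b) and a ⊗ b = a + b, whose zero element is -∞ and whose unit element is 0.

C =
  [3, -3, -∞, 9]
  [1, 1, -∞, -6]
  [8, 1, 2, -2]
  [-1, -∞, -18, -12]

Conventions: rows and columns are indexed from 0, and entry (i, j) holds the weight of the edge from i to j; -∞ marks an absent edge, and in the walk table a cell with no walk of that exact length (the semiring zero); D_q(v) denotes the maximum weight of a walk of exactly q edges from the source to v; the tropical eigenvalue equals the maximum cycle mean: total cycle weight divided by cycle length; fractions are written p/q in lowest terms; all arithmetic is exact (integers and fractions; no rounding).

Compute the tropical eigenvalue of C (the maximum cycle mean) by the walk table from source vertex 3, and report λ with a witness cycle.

q=0: [-∞, -∞, -∞, 0]
q=1: [-1, -∞, -18, -12]
q=2: [2, -4, -16, 8]
q=3: [7, -1, -10, 11]
q=4: [10, 4, -7, 16]
Optimal cycle mean attained by: cycle 0->3->0, total 9 + (-1), length 2.
Answer: λ = 4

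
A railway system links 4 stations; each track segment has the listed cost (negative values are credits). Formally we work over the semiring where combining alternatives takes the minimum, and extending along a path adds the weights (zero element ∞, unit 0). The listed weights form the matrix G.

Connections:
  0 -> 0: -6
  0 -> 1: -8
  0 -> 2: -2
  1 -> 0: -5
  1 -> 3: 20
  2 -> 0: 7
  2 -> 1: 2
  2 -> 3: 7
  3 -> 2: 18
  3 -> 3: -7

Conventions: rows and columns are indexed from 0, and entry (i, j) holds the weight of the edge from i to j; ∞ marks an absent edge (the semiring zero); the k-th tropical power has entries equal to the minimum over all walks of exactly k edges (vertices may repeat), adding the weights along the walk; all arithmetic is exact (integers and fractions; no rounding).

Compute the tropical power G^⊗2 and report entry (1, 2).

G^⊗2:
  [-13, -14, -8, 5]
  [-11, -13, -7, 13]
  [-3, -1, 5, 0]
  [25, 20, 11, -14]
Key observation: the optimum is the walk 1->0->2, with weight (-5) + (-2) = -7.
Optimal value attained by: walk 1->0->2.
Answer: (G^⊗2)[1][2] = -7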